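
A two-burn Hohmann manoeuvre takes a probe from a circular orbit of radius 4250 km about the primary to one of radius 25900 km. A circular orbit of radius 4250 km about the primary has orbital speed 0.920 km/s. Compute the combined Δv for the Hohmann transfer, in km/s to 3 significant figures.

From the circular-orbit relation v² = μ/r at r = 4250 km: μ = v²r = (0.920)² × 4250 = 3597.20 km³/s².
The Hohmann ellipse has a_t = (r₁ + r₂)/2 = 15075 km.
At r₁ the circular-orbit speed is v₁ = √(μ/r₁) = 0.92000 km/s.
On the transfer ellipse at r₁, vis-viva equation gives v_p = √[μ(2/r₁ − 1/a_t)] = 1.2059 km/s.
First burn Δv₁ = |v_p − v₁| = 0.2859 km/s.
At r₂, v₂ = √(μ/r₂) = 0.3727 km/s.
Transfer-orbit speed at r₂: v_a = √[μ(2/r₂ − 1/a_t)] = 0.1979 km/s.
Second burn Δv₂ = |v₂ − v_a| = 0.1748 km/s.
Total Δv = Δv₁ + Δv₂ = 0.4607 km/s.

Δv = 0.461 km/s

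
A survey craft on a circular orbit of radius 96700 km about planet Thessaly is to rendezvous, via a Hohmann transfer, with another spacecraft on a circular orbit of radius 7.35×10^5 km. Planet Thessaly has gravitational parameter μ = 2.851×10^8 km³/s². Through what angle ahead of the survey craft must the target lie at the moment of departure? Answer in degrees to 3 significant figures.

Transfer-ellipse semi-major axis a_t = (r₁ + r₂)/2 = (96700 + 7.350×10^5)/2 = 4.1585×10^5 km.
Transfer time t = π√(a_t³/μ) = 49890 s.
Target angular speed ω₂ = √(μ/r₂³) = 2.680×10^-5 rad/s.
Angle swept by the target during transfer: ω₂·t = 1.337 rad = 76.60°.
Arrival is 180° from departure on the ellipse, so φ = 180° − 76.60° = 103°.

φ = 103°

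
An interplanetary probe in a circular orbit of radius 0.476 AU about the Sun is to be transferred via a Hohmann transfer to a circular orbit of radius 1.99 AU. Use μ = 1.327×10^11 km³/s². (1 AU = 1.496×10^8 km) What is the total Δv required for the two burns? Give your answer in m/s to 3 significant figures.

Δv = 19700 m/s

In km: r₁ = 0.476 × 1.496×10^8 = 7.12096×10^7 km; r₂ = 1.99 × 1.496×10^8 = 2.97704×10^8 km.
The Hohmann ellipse has a_t = (r₁ + r₂)/2 = 1.844568×10^8 km.
At r₁ the circular-orbit speed is v₁ = √(μ/r₁) = 43.1684 km/s.
Transfer-orbit speed at r₁ (vis-viva equation): v_p = √[μ(2/r₁ − 1/a_t)] = 54.8417 km/s.
First burn Δv₁ = |v_p − v₁| = 11.673 km/s.
Circular speed at r₂: v₂ = √(μ/r₂) = 21.112668 km/s.
Transfer-orbit speed at r₂: v_a = √[μ(2/r₂ − 1/a_t)] = 13.117923 km/s.
Second burn Δv₂ = |v₂ − v_a| = 7.9947 km/s.
Total Δv = Δv₁ + Δv₂ = 19.67 km/s.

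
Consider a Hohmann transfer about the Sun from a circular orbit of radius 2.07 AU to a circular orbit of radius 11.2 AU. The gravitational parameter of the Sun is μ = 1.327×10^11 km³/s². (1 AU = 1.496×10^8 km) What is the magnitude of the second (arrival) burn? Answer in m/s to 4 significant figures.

In km: r₁ = 2.07 × 1.496×10^8 = 3.09672×10^8 km; r₂ = 11.2 × 1.496×10^8 = 1.67552×10^9 km.
Transfer-ellipse semi-major axis a_t = (r₁ + r₂)/2 = (3.09672×10^8 + 1.67552×10^9)/2 = 9.92596×10^8 km.
On the circular orbit at r = 1.67552×10^9 km, v_c = √(μ/r) = 8.8994 km/s.
Transfer-orbit speed at the same r (vis-viva, a = a_t): v_t = √[μ(2/r − 1/a_t)] = 4.9708 km/s.
Δv₂ = |v_t − v_c| = |4.9708 − 8.8994| = 3.929 km/s.

Δv₂ = 3929 m/s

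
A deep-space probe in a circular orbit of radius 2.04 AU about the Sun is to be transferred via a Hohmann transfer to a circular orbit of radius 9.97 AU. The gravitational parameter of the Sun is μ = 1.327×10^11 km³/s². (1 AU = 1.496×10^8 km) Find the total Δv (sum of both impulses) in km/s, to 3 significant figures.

In km: r₁ = 2.04 × 1.496×10^8 = 3.05184×10^8 km; r₂ = 9.97 × 1.496×10^8 = 1.491512×10^9 km.
Transfer-ellipse semi-major axis a_t = (r₁ + r₂)/2 = (3.05184×10^8 + 1.491512×10^9)/2 = 8.98348×10^8 km.
At r₁ the circular-orbit speed is v₁ = √(μ/r₁) = 20.8523 km/s.
Transfer-orbit speed at r₁ (vis-viva): v_p = √[μ(2/r₁ − 1/a_t)] = 26.8686 km/s.
First burn Δv₁ = |v_p − v₁| = 6.016 km/s.
At r₂, v₂ = √(μ/r₂) = 9.4324 km/s.
Transfer-orbit speed at r₂: v_a = √[μ(2/r₂ − 1/a_t)] = 5.4977 km/s.
Second burn Δv₂ = |v₂ − v_a| = 3.935 km/s.
Δv = Δv₁ + Δv₂ = 6.016 + 3.935 = 9.951 km/s.

Δv = 9.95 km/s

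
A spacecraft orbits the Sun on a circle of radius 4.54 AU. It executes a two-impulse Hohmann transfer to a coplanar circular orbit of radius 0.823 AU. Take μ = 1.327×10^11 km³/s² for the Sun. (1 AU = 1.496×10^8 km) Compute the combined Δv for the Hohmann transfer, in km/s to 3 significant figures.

Δv = 16.1 km/s

In km: r₁ = 4.54 × 1.496×10^8 = 6.79184×10^8 km; r₂ = 0.823 × 1.496×10^8 = 1.231208×10^8 km.
The Hohmann ellipse has a_t = (r₁ + r₂)/2 = 4.011524×10^8 km.
At r₁ the circular-orbit speed is v₁ = √(μ/r₁) = 13.978 km/s.
Transfer-orbit speed at r₁ (v² = μ(2/r − 1/a)): v_a = √[μ(2/r₁ − 1/a_t)] = 7.7438 km/s.
First burn Δv₁ = |v_a − v₁| = 6.234 km/s.
At r₂, v₂ = √(μ/r₂) = 32.830 km/s.
Transfer-orbit speed at r₂: v_p = √[μ(2/r₂ − 1/a_t)] = 42.718 km/s.
Second burn Δv₂ = |v₂ − v_p| = 9.888 km/s.
Total Δv = Δv₁ + Δv₂ = 16.12 km/s.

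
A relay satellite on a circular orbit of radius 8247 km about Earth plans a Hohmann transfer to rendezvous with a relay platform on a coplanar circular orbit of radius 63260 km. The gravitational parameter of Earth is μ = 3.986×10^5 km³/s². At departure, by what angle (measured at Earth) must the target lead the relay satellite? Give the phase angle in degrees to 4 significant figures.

φ = 103.5°

The Hohmann ellipse has a_t = (r₁ + r₂)/2 = 35753.5 km.
The half-period of the transfer ellipse is t = π√(a_t³/μ) = 33640.2 s.
Target angular speed ω₂ = √(μ/r₂³) = 3.96803×10^-5 rad/s.
Angle swept by the target during transfer: ω₂·t = 1.3349 rad = 76.48°.
The relay satellite traverses 180° on the transfer ellipse, so the target must lead by 180° − 76.48° = 103.5°.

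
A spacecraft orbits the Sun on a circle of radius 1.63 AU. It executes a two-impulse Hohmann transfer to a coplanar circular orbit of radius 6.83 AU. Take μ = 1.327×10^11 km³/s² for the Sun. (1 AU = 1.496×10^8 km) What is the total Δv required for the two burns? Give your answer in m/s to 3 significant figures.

Δv = 10600 m/s

In km: r₁ = 1.63 × 1.496×10^8 = 2.43848×10^8 km; r₂ = 6.83 × 1.496×10^8 = 1.021768×10^9 km.
The Hohmann ellipse has a_t = (r₁ + r₂)/2 = 6.32808×10^8 km.
Circular speed at r₁: v₁ = √(μ/r₁) = √(1.327×10^11/2.43848×10^8) = 23.328 km/s.
Transfer-orbit speed at r₁ (vis-viva equation): v_p = √[μ(2/r₁ − 1/a_t)] = 29.643 km/s.
First burn Δv₁ = |v_p − v₁| = 6.315 km/s.
Circular speed at r₂: v₂ = √(μ/r₂) = 11.396 km/s.
Transfer-orbit speed at r₂: v_a = √[μ(2/r₂ − 1/a_t)] = 7.0743 km/s.
Second burn Δv₂ = |v₂ − v_a| = 4.322 km/s.
Total Δv = Δv₁ + Δv₂ = 10.64 km/s.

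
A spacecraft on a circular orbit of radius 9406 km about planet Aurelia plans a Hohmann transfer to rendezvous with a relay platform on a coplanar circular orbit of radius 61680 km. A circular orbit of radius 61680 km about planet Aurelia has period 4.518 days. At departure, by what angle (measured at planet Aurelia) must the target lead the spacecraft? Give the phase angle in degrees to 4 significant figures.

From Kepler's third law T² = 4π²r³/μ at r = 61680 km, T = 4.518 days = 4.518 × 86400 s = 3.903552×10^5 s: μ = 4π²r³/T² = 60795.7 km³/s².
Transfer-ellipse semi-major axis a_t = (r₁ + r₂)/2 = (9406 + 61680)/2 = 35543 km.
Transfer time t = π√(a_t³/μ) = 85378 s.
The target's mean motion on its circular orbit is ω₂ = √(μ/r₂³) = 1.6096×10^-5 rad/s.
Angle swept by the target during transfer: ω₂·t = 1.3742 rad = 78.74°.
Arrival is 180° from departure on the ellipse, so φ = 180° − 78.74° = 101.3°.

φ = 101.3°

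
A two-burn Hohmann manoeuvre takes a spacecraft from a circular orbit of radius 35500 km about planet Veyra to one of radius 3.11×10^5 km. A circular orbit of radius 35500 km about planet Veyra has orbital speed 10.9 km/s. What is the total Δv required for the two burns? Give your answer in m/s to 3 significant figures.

Δv = 5720 m/s

From the circular-orbit relation v² = μ/r at r = 35500 km: μ = v²r = (10.9)² × 35500 = 4.21776×10^6 km³/s².
The Hohmann ellipse has a_t = (r₁ + r₂)/2 = 1.7325×10^5 km.
At r₁ the circular-orbit speed is v₁ = √(μ/r₁) = 10.900 km/s.
Transfer-orbit speed at r₁ (vis-viva equation): v_p = √[μ(2/r₁ − 1/a_t)] = 14.604 km/s.
First burn Δv₁ = |v_p − v₁| = 3.704 km/s.
At r₂, v₂ = √(μ/r₂) = 3.683 km/s.
Transfer-orbit speed at r₂: v_a = √[μ(2/r₂ − 1/a_t)] = 1.667 km/s.
Second burn Δv₂ = |v₂ − v_a| = 2.016 km/s.
Δv = Δv₁ + Δv₂ = 3.704 + 2.016 = 5.720 km/s.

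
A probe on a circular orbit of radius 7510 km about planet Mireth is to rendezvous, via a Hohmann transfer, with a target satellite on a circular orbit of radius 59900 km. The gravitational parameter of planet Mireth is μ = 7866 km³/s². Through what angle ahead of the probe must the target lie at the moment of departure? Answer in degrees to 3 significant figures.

Transfer-ellipse semi-major axis a_t = (r₁ + r₂)/2 = (7510 + 59900)/2 = 33705 km.
Transfer time t = π√(a_t³/μ) = 2.19187×10^5 s.
Target angular speed ω₂ = √(μ/r₂³) = 6.04974×10^-6 rad/s.
Angle swept by the target during transfer: ω₂·t = 1.32602 rad = 75.98°.
Arrival is 180° from departure on the ellipse, so φ = 180° − 75.98° = 104°.

φ = 104°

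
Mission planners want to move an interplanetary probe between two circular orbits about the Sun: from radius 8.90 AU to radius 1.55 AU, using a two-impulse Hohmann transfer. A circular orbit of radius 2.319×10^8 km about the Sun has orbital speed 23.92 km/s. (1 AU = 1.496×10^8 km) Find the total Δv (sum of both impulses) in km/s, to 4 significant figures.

Δv = 11.84 km/s

From the circular-orbit relation v² = μ/r at r = 2.319×10^8 km: μ = v²r = (23.92)² × 2.319×10^8 = 1.32685×10^11 km³/s².
In km: r₁ = 8.90 × 1.496×10^8 = 1.33144×10^9 km; r₂ = 1.55 × 1.496×10^8 = 2.3188×10^8 km.
Semi-major axis of the transfer orbit: a_t = (1.33144×10^9 + 2.3188×10^8)/2 = 7.8166×10^8 km.
Circular speed at r₁: v₁ = √(μ/r₁) = √(1.32685×10^11/1.33144×10^9) = 9.9828 km/s.
On the transfer ellipse at r₁, vis-viva equation gives v_a = √[μ(2/r₁ − 1/a_t)] = 5.4372 km/s.
First burn Δv₁ = |v_a − v₁| = 4.5456 km/s.
Circular speed at r₂: v₂ = √(μ/r₂) = 23.9210 km/s.
Transfer-orbit speed at r₂: v_p = √[μ(2/r₂ − 1/a_t)] = 31.2199 km/s.
Second burn Δv₂ = |v₂ − v_p| = 7.2989 km/s.
Δv = Δv₁ + Δv₂ = 4.5456 + 7.2989 = 11.84 km/s.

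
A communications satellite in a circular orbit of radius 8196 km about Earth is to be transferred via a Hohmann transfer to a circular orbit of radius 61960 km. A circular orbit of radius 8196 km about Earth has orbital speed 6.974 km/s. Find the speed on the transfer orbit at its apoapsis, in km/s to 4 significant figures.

v = 1.226 km/s

From the circular-orbit relation v² = μ/r at r = 8196 km: μ = v²r = (6.974)² × 8196 = 3.98626×10^5 km³/s².
Semi-major axis of the transfer orbit: a_t = (8196 + 61960)/2 = 35078 km.
At apoapsis, r = 61960 km.
Applying v² = μ(2/r − 1/a_t): v = 1.226 km/s.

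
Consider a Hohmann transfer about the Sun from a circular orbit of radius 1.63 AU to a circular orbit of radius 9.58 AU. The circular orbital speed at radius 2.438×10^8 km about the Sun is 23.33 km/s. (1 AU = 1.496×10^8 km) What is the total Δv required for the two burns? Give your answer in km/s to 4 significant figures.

From the circular-orbit relation v² = μ/r at r = 2.438×10^8 km: μ = v²r = (23.33)² × 2.438×10^8 = 1.32698×10^11 km³/s².
In km: r₁ = 1.63 × 1.496×10^8 = 2.43848×10^8 km; r₂ = 9.58 × 1.496×10^8 = 1.433168×10^9 km.
Semi-major axis of the transfer orbit: a_t = (2.43848×10^8 + 1.433168×10^9)/2 = 8.38508×10^8 km.
At r₁ the circular-orbit speed is v₁ = √(μ/r₁) = 23.33 km/s.
Transfer-orbit speed at r₁ (vis-viva equation): v_p = √[μ(2/r₁ − 1/a_t)] = 30.50 km/s.
First burn Δv₁ = |v_p − v₁| = 7.170 km/s.
At r₂, v₂ = √(μ/r₂) = 9.622 km/s.
Transfer-orbit speed at r₂: v_a = √[μ(2/r₂ − 1/a_t)] = 5.189 km/s.
Second burn Δv₂ = |v₂ − v_a| = 4.433 km/s.
Total Δv = Δv₁ + Δv₂ = 11.60 km/s.

Δv = 11.60 km/s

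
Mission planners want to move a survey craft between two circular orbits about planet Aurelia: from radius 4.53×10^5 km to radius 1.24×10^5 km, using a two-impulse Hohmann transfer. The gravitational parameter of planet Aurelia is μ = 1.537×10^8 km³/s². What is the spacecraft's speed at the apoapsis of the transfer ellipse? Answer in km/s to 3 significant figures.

v = 12.1 km/s

Transfer-ellipse semi-major axis a_t = (r₁ + r₂)/2 = (4.530×10^5 + 1.240×10^5)/2 = 2.885×10^5 km.
At apoapsis, r = 4.530×10^5 km.
Vis-viva: v = √[μ(2/r − 1/a_t)] = √[1.537×10^8 × (2/4.530×10^5 − 1/2.885×10^5)] = 12.08 km/s.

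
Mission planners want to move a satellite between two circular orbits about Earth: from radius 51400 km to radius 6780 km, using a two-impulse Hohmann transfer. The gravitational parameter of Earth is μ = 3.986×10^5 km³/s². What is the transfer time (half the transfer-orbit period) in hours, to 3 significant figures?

t = 6.86 hours

Transfer-ellipse semi-major axis a_t = (r₁ + r₂)/2 = (51400 + 6780)/2 = 29090 km.
Transfer time t = π√(a_t³/μ) = π√((29090)³ / 3.986×10^5) = 24690 s.
Converting: 24690 s ÷ 3600 s/hour = 6.86 hours.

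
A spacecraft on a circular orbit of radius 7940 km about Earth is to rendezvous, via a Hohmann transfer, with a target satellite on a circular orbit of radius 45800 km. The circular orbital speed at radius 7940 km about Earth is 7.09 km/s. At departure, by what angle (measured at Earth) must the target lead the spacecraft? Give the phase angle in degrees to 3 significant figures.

φ = 99.1°

From the circular-orbit relation v² = μ/r at r = 7940 km: μ = v²r = (7.09)² × 7940 = 3.99129×10^5 km³/s².
Transfer-ellipse semi-major axis a_t = (r₁ + r₂)/2 = (7940 + 45800)/2 = 26870 km.
The half-period of the transfer ellipse is t = π√(a_t³/μ) = 21902.56 s.
Target angular speed ω₂ = √(μ/r₂³) = 6.445525×10^-5 rad/s.
Angle swept by the target during transfer: ω₂·t = 1.41173 rad = 80.89°.
The spacecraft traverses 180° on the transfer ellipse, so the target must lead by 180° − 80.89° = 99.1°.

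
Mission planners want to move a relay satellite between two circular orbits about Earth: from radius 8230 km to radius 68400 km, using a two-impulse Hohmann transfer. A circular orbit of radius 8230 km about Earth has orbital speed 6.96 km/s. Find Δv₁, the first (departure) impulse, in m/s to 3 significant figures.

From the circular-orbit relation v² = μ/r at r = 8230 km: μ = v²r = (6.96)² × 8230 = 3.98674×10^5 km³/s².
Semi-major axis of the transfer orbit: a_t = (8230 + 68400)/2 = 38315 km.
Circular speed at r = 8230 km: v_c = √(μ/r) = 6.960 km/s.
Vis-viva on the transfer ellipse at r = 8230 km gives v_t = √[μ(2/r − 1/a_t)] = 9.299 km/s.
Δv₁ = |v_t − v_c| = |9.299 − 6.960| = 2.339 km/s.

Δv₁ = 2340 m/s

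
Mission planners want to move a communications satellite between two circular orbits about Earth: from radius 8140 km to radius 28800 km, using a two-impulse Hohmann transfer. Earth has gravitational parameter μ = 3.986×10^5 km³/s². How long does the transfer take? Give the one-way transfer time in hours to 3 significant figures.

t = 3.47 hours

Semi-major axis of the transfer orbit: a_t = (8140 + 28800)/2 = 18470 km.
Half the transfer-orbit period gives t = π√(a_t³/μ) = 12490 s.
Converting: 12490 s ÷ 3600 s/hour = 3.47 hours.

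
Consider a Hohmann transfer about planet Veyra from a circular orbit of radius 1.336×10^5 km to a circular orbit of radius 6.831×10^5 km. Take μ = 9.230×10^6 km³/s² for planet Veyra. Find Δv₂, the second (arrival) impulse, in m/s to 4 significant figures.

Δv₂ = 1573 m/s

Transfer-ellipse semi-major axis a_t = (r₁ + r₂)/2 = (1.336×10^5 + 6.831×10^5)/2 = 4.0835×10^5 km.
Circular speed at r = 6.831×10^5 km: v_c = √(μ/r) = 3.676 km/s.
Vis-viva on the transfer ellipse at r = 6.831×10^5 km gives v_t = √[μ(2/r − 1/a_t)] = 2.103 km/s.
Δv₂ = |v_t − v_c| = |2.103 − 3.676| = 1.573 km/s.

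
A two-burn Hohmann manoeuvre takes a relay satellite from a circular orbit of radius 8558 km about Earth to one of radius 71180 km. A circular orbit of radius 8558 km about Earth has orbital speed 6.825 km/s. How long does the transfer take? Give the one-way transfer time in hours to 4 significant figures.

t = 11.00 hours

From the circular-orbit relation v² = μ/r at r = 8558 km: μ = v²r = (6.825)² × 8558 = 3.98637×10^5 km³/s².
The Hohmann ellipse has a_t = (r₁ + r₂)/2 = 39869 km.
Half the transfer-orbit period gives t = π√(a_t³/μ) = 39610 s.
Converting: 39610 s ÷ 3600 s/hour = 11.00 hours.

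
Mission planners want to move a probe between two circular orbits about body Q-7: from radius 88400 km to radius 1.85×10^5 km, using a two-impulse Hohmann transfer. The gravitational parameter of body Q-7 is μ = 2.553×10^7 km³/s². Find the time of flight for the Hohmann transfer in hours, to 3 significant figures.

The Hohmann ellipse has a_t = (r₁ + r₂)/2 = 1.367×10^5 km.
By Kepler's third law the transfer-orbit period is T = 2π√(a_t³/μ), so t = T/2 = 31430 s.
Converting: 31430 s ÷ 3600 s/hour = 8.73 hours.

t = 8.73 hours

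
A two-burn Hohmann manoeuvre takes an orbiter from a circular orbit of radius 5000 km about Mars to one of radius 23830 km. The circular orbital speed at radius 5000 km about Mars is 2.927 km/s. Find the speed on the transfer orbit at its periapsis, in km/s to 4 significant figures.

From the circular-orbit relation v² = μ/r at r = 5000 km: μ = v²r = (2.927)² × 5000 = 42836.6 km³/s².
Semi-major axis of the transfer orbit: a_t = (5000 + 23830)/2 = 14415 km.
The periapsis of the transfer ellipse is at r = 5000 km.
From the vis-viva equation, v = √[μ(2/r − 1/a_t)] = 3.763 km/s.

v = 3.763 km/s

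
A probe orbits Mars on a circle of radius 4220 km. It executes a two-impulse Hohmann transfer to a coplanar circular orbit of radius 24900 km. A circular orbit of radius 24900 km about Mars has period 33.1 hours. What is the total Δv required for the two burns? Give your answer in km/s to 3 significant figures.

From Kepler's third law T² = 4π²r³/μ at r = 24900 km, T = 33.1 hours = 33.1 × 3600 s = 1.1916×10^5 s: μ = 4π²r³/T² = 42923.7 km³/s².
Transfer-ellipse semi-major axis a_t = (r₁ + r₂)/2 = (4220 + 24900)/2 = 14560 km.
At r₁ the circular-orbit speed is v₁ = √(μ/r₁) = 3.18928 km/s.
On the transfer ellipse at r₁, vis-viva gives v_p = √[μ(2/r₁ − 1/a_t)] = 4.17072 km/s.
First burn Δv₁ = |v_p − v₁| = 0.98144 km/s.
At r₂, v₂ = √(μ/r₂) = 1.312952 km/s.
Transfer-orbit speed at r₂: v_a = √[μ(2/r₂ − 1/a_t)] = 0.7068451 km/s.
Second burn Δv₂ = |v₂ − v_a| = 0.60611 km/s.
Δv = Δv₁ + Δv₂ = 0.98144 + 0.60611 = 1.588 km/s.

Δv = 1.59 km/s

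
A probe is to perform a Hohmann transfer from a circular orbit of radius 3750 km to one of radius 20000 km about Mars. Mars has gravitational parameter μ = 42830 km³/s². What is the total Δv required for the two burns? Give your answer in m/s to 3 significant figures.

The Hohmann ellipse has a_t = (r₁ + r₂)/2 = 11875 km.
At r₁ the circular-orbit speed is v₁ = √(μ/r₁) = 3.380 km/s.
On the transfer ellipse at r₁, vis-viva equation gives v_p = √[μ(2/r₁ − 1/a_t)] = 4.386 km/s.
First burn Δv₁ = |v_p − v₁| = 1.006 km/s.
At r₂, v₂ = √(μ/r₂) = 1.46339 km/s.
Transfer-orbit speed at r₂: v_a = √[μ(2/r₂ − 1/a_t)] = 0.822352 km/s.
Second burn Δv₂ = |v₂ − v_a| = 0.6410 km/s.
Δv = Δv₁ + Δv₂ = 1.006 + 0.6410 = 1.647 km/s.

Δv = 1650 m/s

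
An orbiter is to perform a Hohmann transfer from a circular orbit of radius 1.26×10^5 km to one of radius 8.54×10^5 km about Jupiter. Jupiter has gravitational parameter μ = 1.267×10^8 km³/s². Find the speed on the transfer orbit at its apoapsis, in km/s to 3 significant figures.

v = 6.18 km/s

Semi-major axis of the transfer orbit: a_t = (1.260×10^5 + 8.540×10^5)/2 = 4.900×10^5 km.
The apoapsis of the transfer ellipse is at r = 8.540×10^5 km.
Applying v² = μ(2/r − 1/a_t): v = 6.177 km/s.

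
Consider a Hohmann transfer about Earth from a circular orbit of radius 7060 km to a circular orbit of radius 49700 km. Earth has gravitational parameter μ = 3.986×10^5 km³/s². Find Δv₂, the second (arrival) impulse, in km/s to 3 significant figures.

Δv₂ = 1.42 km/s

Transfer-ellipse semi-major axis a_t = (r₁ + r₂)/2 = (7060 + 49700)/2 = 28380 km.
Circular speed at r = 49700 km: v_c = √(μ/r) = 2.83198 km/s.
Vis-viva on the transfer ellipse at r = 49700 km gives v_t = √[μ(2/r − 1/a_t)] = 1.41249 km/s.
Δv₂ = |v_t − v_c| = |1.41249 − 2.83198| = 1.419 km/s.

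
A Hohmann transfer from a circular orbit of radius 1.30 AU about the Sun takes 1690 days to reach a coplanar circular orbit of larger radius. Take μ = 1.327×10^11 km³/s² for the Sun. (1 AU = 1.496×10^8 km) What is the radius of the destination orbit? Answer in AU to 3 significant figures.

r₂ = 7.52 AU

In km: r₁ = 1.30 × 1.496×10^8 = 1.9448×10^8 km.
Transfer time t = 1690 days = 1.46016×10^8 s, and t = π√(a_t³/μ).
So a_t = (μ t²/π²)^(1/3) = (1.327×10^11 × (1.46016×10^8)² / π²)^(1/3) = 6.593622×10^8 km.
Since a_t = (r₁ + r₂)/2, r₂ = 2a_t − r₁ = 2×6.593622×10^8 − 1.9448×10^8 = 1.1242444×10^9 km.
In AU: r₂ = 1.1242444×10^9 / 1.496×10^8 = 7.52 AU.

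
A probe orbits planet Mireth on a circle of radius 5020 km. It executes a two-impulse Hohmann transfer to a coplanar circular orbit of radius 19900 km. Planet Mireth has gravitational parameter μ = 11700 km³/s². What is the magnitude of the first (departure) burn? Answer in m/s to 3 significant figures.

Δv₁ = 403 m/s

The Hohmann ellipse has a_t = (r₁ + r₂)/2 = 12460 km.
On the circular orbit at r = 5020 km, v_c = √(μ/r) = 1.52666 km/s.
Vis-viva on the transfer ellipse at r = 5020 km gives v_t = √[μ(2/r − 1/a_t)] = 1.92934 km/s.
Δv₁ = |v_t − v_c| = |1.92934 − 1.52666| = 0.4027 km/s.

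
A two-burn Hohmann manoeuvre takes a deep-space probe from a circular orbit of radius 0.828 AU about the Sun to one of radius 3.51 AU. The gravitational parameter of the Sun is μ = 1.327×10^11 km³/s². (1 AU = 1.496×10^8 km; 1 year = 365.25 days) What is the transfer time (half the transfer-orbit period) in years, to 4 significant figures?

In km: r₁ = 0.828 × 1.496×10^8 = 1.238688×10^8 km; r₂ = 3.51 × 1.496×10^8 = 5.25096×10^8 km.
The Hohmann ellipse has a_t = (r₁ + r₂)/2 = 3.244824×10^8 km.
Transfer time t = π√(a_t³/μ) = π√((3.244824×10^8)³ / 1.327×10^11) = 5.041×10^7 s.
Converting: 5.041×10^7 s ÷ 3.15576×10^7 s/year (365.25 × 86400) = 1.597 years.

t = 1.597 years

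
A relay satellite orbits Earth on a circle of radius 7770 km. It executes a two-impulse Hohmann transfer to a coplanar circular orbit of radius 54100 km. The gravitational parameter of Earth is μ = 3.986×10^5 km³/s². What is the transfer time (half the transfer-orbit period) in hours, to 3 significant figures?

t = 7.52 hours

Semi-major axis of the transfer orbit: a_t = (7770 + 54100)/2 = 30935 km.
Transfer time t = π√(a_t³/μ) = π√((30935)³ / 3.986×10^5) = 27070 s.
Converting: 27070 s ÷ 3600 s/hour = 7.52 hours.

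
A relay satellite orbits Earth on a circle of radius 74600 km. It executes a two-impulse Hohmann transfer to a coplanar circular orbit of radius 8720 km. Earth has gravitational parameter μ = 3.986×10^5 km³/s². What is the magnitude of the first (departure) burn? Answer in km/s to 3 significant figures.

Transfer-ellipse semi-major axis a_t = (r₁ + r₂)/2 = (74600 + 8720)/2 = 41660 km.
Circular speed at r = 74600 km: v_c = √(μ/r) = 2.312 km/s.
Vis-viva on the transfer ellipse at r = 74600 km gives v_t = √[μ(2/r − 1/a_t)] = 1.058 km/s.
Δv₁ = |v_t − v_c| = |1.058 − 2.312| = 1.254 km/s.

Δv₁ = 1.25 km/s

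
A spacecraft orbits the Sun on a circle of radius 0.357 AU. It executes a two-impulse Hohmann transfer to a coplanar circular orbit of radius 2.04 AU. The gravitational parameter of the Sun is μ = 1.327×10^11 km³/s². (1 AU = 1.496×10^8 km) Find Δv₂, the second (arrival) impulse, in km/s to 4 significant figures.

Δv₂ = 9.472 km/s

In km: r₁ = 0.357 × 1.496×10^8 = 5.34072×10^7 km; r₂ = 2.04 × 1.496×10^8 = 3.05184×10^8 km.
Semi-major axis of the transfer orbit: a_t = (5.34072×10^7 + 3.05184×10^8)/2 = 1.792956×10^8 km.
Circular speed at r = 3.05184×10^8 km: v_c = √(μ/r) = 20.8523 km/s.
Transfer-orbit speed at the same r (vis-viva, a = a_t): v_t = √[μ(2/r − 1/a_t)] = 11.3807 km/s.
Δv₂ = |v_t − v_c| = |11.3807 − 20.8523| = 9.472 km/s.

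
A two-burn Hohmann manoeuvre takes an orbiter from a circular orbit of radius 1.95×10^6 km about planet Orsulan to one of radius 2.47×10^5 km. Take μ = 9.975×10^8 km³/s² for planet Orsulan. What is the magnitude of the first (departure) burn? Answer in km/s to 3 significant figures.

Transfer-ellipse semi-major axis a_t = (r₁ + r₂)/2 = (1.950×10^6 + 2.470×10^5)/2 = 1.0985×10^6 km.
Circular speed at r = 1.950×10^6 km: v_c = √(μ/r) = 22.617 km/s.
Transfer-orbit speed at the same r (vis-viva, a = a_t): v_t = √[μ(2/r − 1/a_t)] = 10.725 km/s.
Δv₁ = |v_t − v_c| = |10.725 − 22.617| = 11.89 km/s.

Δv₁ = 11.9 km/s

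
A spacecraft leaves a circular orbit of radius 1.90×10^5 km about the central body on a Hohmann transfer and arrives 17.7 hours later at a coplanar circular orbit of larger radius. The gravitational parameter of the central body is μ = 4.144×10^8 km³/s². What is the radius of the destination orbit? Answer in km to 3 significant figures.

r₂ = 9.19×10^5 km

Transfer time t = 17.7 hours = 63720 s, and t = π√(a_t³/μ).
So a_t = (μ t²/π²)^(1/3) = (4.144×10^8 × (63720)² / π²)^(1/3) = 5.5449×10^5 km.
Since a_t = (r₁ + r₂)/2, r₂ = 2a_t − r₁ = 2×5.5449×10^5 − 1.900×10^5 = 9.1898×10^5 km.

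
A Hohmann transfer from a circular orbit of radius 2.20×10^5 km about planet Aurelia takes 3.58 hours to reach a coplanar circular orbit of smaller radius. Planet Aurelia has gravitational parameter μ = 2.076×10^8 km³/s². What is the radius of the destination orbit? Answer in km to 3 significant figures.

r₂ = 83500 km

Transfer time t = 3.58 hours = 12888 s, and t = π√(a_t³/μ).
So a_t = (μ t²/π²)^(1/3) = (2.076×10^8 × (12888)² / π²)^(1/3) = 1.5174×10^5 km.
Since a_t = (r₁ + r₂)/2, r₂ = 2a_t − r₁ = 2×1.5174×10^5 − 2.200×10^5 = 83480 km.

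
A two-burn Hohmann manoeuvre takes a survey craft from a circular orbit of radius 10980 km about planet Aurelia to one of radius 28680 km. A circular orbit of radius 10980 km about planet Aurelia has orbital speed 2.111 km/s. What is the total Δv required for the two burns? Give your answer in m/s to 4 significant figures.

Δv = 762.0 m/s

From the circular-orbit relation v² = μ/r at r = 10980 km: μ = v²r = (2.111)² × 10980 = 48930.4 km³/s².
The Hohmann ellipse has a_t = (r₁ + r₂)/2 = 19830 km.
Circular speed at r₁: v₁ = √(μ/r₁) = √(48930.4/10980) = 2.11100 km/s.
On the transfer ellipse at r₁, v² = μ(2/r − 1/a) gives v_p = √[μ(2/r₁ − 1/a_t)] = 2.53873 km/s.
First burn Δv₁ = |v_p − v₁| = 0.42773 km/s.
Circular speed at r₂: v₂ = √(μ/r₂) = 1.30617 km/s.
Transfer-orbit speed at r₂: v_a = √[μ(2/r₂ − 1/a_t)] = 0.971940 km/s.
Second burn Δv₂ = |v₂ − v_a| = 0.33423 km/s.
Total Δv = Δv₁ + Δv₂ = 0.7620 km/s.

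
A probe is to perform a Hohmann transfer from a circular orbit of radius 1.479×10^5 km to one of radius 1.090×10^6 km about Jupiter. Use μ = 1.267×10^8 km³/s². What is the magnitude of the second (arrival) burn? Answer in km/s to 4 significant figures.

The Hohmann ellipse has a_t = (r₁ + r₂)/2 = 6.1895×10^5 km.
On the circular orbit at r = 1.090×10^6 km, v_c = √(μ/r) = 10.781 km/s.
Vis-viva on the transfer ellipse at r = 1.090×10^6 km gives v_t = √[μ(2/r − 1/a_t)] = 5.2703 km/s.
Δv₂ = |v_t − v_c| = |5.2703 − 10.781| = 5.511 km/s.

Δv₂ = 5.511 km/s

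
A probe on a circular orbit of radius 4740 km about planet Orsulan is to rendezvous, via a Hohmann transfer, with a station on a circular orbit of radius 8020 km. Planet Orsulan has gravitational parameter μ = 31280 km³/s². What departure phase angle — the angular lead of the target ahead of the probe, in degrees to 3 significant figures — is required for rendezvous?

φ = 52.3°

Semi-major axis of the transfer orbit: a_t = (4740 + 8020)/2 = 6380 km.
The half-period of the transfer ellipse is t = π√(a_t³/μ) = 9052 s.
The target's mean motion on its circular orbit is ω₂ = √(μ/r₂³) = 2.462×10^-4 rad/s.
Angle swept by the target during transfer: ω₂·t = 2.229 rad = 127.7°.
The probe traverses 180° on the transfer ellipse, so the target must lead by 180° − 127.7° = 52.3°.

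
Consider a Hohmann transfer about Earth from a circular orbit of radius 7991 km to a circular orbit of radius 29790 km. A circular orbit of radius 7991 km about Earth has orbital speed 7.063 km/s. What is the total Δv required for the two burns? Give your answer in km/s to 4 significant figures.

Δv = 3.085 km/s

From the circular-orbit relation v² = μ/r at r = 7991 km: μ = v²r = (7.063)² × 7991 = 3.98639×10^5 km³/s².
Semi-major axis of the transfer orbit: a_t = (7991 + 29790)/2 = 18890.5 km.
At r₁ the circular-orbit speed is v₁ = √(μ/r₁) = 7.06300 km/s.
On the transfer ellipse at r₁, v² = μ(2/r − 1/a) gives v_p = √[μ(2/r₁ − 1/a_t)] = 8.86957 km/s.
First burn Δv₁ = |v_p − v₁| = 1.80657 km/s.
At r₂, v₂ = √(μ/r₂) = 3.65809 km/s.
Transfer-orbit speed at r₂: v_a = √[μ(2/r₂ − 1/a_t)] = 2.37921 km/s.
Second burn Δv₂ = |v₂ − v_a| = 1.27888 km/s.
Δv = Δv₁ + Δv₂ = 1.80657 + 1.27888 = 3.085 km/s.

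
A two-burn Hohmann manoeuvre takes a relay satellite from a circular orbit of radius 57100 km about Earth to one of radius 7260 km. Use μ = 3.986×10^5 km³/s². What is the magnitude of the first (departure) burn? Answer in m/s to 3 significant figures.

Δv₁ = 1390 m/s

Transfer-ellipse semi-major axis a_t = (r₁ + r₂)/2 = (57100 + 7260)/2 = 32180 km.
Circular speed at r = 57100 km: v_c = √(μ/r) = 2.642 km/s.
Vis-viva on the transfer ellipse at r = 57100 km gives v_t = √[μ(2/r − 1/a_t)] = 1.255 km/s.
Δv₁ = |v_t − v_c| = |1.255 − 2.642| = 1.387 km/s.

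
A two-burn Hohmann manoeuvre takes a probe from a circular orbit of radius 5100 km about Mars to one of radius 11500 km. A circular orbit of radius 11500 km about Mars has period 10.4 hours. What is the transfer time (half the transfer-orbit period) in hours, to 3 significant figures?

t = 3.19 hours

From Kepler's third law T² = 4π²r³/μ at r = 11500 km, T = 10.4 hours = 10.4 × 3600 s = 37440 s: μ = 4π²r³/T² = 42833.3 km³/s².
The Hohmann ellipse has a_t = (r₁ + r₂)/2 = 8300 km.
Half the transfer-orbit period gives t = π√(a_t³/μ) = 11480 s.
Converting: 11480 s ÷ 3600 s/hour = 3.19 hours.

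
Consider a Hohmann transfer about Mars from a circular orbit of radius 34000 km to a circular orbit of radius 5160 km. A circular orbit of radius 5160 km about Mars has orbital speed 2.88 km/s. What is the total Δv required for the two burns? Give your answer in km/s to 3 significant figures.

From the circular-orbit relation v² = μ/r at r = 5160 km: μ = v²r = (2.88)² × 5160 = 42799.1 km³/s².
Semi-major axis of the transfer orbit: a_t = (34000 + 5160)/2 = 19580 km.
At r₁ the circular-orbit speed is v₁ = √(μ/r₁) = 1.122 km/s.
Transfer-orbit speed at r₁ (v² = μ(2/r − 1/a)): v_a = √[μ(2/r₁ − 1/a_t)] = 0.5760 km/s.
First burn Δv₁ = |v_a − v₁| = 0.5460 km/s.
At r₂, v₂ = √(μ/r₂) = 2.8800 km/s.
Transfer-orbit speed at r₂: v_p = √[μ(2/r₂ − 1/a_t)] = 3.7951 km/s.
Second burn Δv₂ = |v₂ − v_p| = 0.9151 km/s.
Total Δv = Δv₁ + Δv₂ = 1.461 km/s.

Δv = 1.46 km/s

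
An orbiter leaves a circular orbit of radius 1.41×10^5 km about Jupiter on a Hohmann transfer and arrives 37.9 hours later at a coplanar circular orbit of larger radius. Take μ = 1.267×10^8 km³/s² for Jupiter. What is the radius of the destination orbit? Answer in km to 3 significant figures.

r₂ = 1.10×10^6 km

Transfer time t = 37.9 hours = 1.3644×10^5 s, and t = π√(a_t³/μ).
So a_t = (μ t²/π²)^(1/3) = (1.267×10^8 × (1.3644×10^5)² / π²)^(1/3) = 6.2056×10^5 km.
Since a_t = (r₁ + r₂)/2, r₂ = 2a_t − r₁ = 2×6.2056×10^5 − 1.410×10^5 = 1.10012×10^6 km.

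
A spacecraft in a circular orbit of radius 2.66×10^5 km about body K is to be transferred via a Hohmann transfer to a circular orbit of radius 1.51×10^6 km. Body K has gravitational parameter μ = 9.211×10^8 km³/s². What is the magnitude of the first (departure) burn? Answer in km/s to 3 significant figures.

Transfer-ellipse semi-major axis a_t = (r₁ + r₂)/2 = (2.660×10^5 + 1.510×10^6)/2 = 8.880×10^5 km.
Circular speed at r = 2.660×10^5 km: v_c = √(μ/r) = 58.85 km/s.
Transfer-orbit speed at the same r (vis-viva, a = a_t): v_t = √[μ(2/r − 1/a_t)] = 76.74 km/s.
Δv₁ = |v_t − v_c| = |76.74 − 58.85| = 17.89 km/s.

Δv₁ = 17.9 km/s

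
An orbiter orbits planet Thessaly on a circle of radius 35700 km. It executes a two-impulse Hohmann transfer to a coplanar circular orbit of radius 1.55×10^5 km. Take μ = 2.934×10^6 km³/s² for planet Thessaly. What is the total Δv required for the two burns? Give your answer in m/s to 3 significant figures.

Δv = 4180 m/s

Semi-major axis of the transfer orbit: a_t = (35700 + 1.550×10^5)/2 = 95350 km.
Circular speed at r₁: v₁ = √(μ/r₁) = √(2.934×10^6/35700) = 9.06559 km/s.
On the transfer ellipse at r₁, vis-viva equation gives v_p = √[μ(2/r₁ − 1/a_t)] = 11.5585 km/s.
First burn Δv₁ = |v_p − v₁| = 2.49291 km/s.
At r₂, v₂ = √(μ/r₂) = 4.35075 km/s.
Transfer-orbit speed at r₂: v_a = √[μ(2/r₂ − 1/a_t)] = 2.66218 km/s.
Second burn Δv₂ = |v₂ − v_a| = 1.68857 km/s.
Δv = Δv₁ + Δv₂ = 2.49291 + 1.68857 = 4.181 km/s.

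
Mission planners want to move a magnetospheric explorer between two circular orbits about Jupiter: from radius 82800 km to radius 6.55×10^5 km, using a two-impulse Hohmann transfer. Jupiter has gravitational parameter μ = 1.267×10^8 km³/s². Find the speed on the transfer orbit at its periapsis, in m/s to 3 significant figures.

v = 52100 m/s

Transfer-ellipse semi-major axis a_t = (r₁ + r₂)/2 = (82800 + 6.550×10^5)/2 = 3.689×10^5 km.
The periapsis of the transfer ellipse is at r = 82800 km.
From the vis-viva equation, v = √[μ(2/r − 1/a_t)] = 52.12 km/s.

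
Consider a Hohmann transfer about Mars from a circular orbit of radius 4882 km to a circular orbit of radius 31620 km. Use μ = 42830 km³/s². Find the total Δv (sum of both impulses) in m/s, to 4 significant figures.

Δv = 1499 m/s

Semi-major axis of the transfer orbit: a_t = (4882 + 31620)/2 = 18251 km.
Circular speed at r₁: v₁ = √(μ/r₁) = √(42830/4882) = 2.9619 km/s.
Transfer-orbit speed at r₁ (vis-viva equation): v_p = √[μ(2/r₁ − 1/a_t)] = 3.8986 km/s.
First burn Δv₁ = |v_p − v₁| = 0.9367 km/s.
At r₂, v₂ = √(μ/r₂) = 1.1638 km/s.
Transfer-orbit speed at r₂: v_a = √[μ(2/r₂ − 1/a_t)] = 0.60193 km/s.
Second burn Δv₂ = |v₂ − v_a| = 0.5619 km/s.
Δv = Δv₁ + Δv₂ = 0.9367 + 0.5619 = 1.499 km/s.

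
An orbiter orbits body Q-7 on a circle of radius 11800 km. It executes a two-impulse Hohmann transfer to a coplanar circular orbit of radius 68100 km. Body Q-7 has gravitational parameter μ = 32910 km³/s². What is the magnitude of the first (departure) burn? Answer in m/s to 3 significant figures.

Δv₁ = 510 m/s

Transfer-ellipse semi-major axis a_t = (r₁ + r₂)/2 = (11800 + 68100)/2 = 39950 km.
On the circular orbit at r = 11800 km, v_c = √(μ/r) = 1.6700 km/s.
Transfer-orbit speed at the same r (vis-viva, a = a_t): v_t = √[μ(2/r − 1/a_t)] = 2.1804 km/s.
Δv₁ = |v_t − v_c| = |2.1804 − 1.6700| = 0.5104 km/s.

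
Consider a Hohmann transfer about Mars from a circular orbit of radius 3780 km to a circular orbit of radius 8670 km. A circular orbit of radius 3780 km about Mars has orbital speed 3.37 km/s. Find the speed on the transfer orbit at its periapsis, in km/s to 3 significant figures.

v = 3.98 km/s

From the circular-orbit relation v² = μ/r at r = 3780 km: μ = v²r = (3.37)² × 3780 = 42929.1 km³/s².
Transfer-ellipse semi-major axis a_t = (r₁ + r₂)/2 = (3780 + 8670)/2 = 6225 km.
At periapsis, r = 3780 km.
From the vis-viva equation, v = √[μ(2/r − 1/a_t)] = 3.977 km/s.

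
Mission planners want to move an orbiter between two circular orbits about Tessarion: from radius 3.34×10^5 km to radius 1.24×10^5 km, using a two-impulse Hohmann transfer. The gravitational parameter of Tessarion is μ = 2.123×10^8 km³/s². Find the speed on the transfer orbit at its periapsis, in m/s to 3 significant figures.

The Hohmann ellipse has a_t = (r₁ + r₂)/2 = 2.290×10^5 km.
At periapsis, r = 1.240×10^5 km.
Applying v² = μ(2/r − 1/a_t): v = 49.97 km/s.

v = 50000 m/s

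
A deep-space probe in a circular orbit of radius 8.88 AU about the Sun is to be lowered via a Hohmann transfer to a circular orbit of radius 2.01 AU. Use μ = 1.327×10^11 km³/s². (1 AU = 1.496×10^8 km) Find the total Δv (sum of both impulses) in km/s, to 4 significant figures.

Δv = 9.742 km/s

In km: r₁ = 8.88 × 1.496×10^8 = 1.328448×10^9 km; r₂ = 2.01 × 1.496×10^8 = 3.00696×10^8 km.
Transfer-ellipse semi-major axis a_t = (r₁ + r₂)/2 = (1.328448×10^9 + 3.00696×10^8)/2 = 8.14572×10^8 km.
At r₁ the circular-orbit speed is v₁ = √(μ/r₁) = 9.9945 km/s.
Transfer-orbit speed at r₁ (vis-viva): v_a = √[μ(2/r₁ − 1/a_t)] = 6.0724 km/s.
First burn Δv₁ = |v_a − v₁| = 3.922 km/s.
Circular speed at r₂: v₂ = √(μ/r₂) = 21.01 km/s.
Transfer-orbit speed at r₂: v_p = √[μ(2/r₂ − 1/a_t)] = 26.83 km/s.
Second burn Δv₂ = |v₂ − v_p| = 5.820 km/s.
Δv = Δv₁ + Δv₂ = 3.922 + 5.820 = 9.742 km/s.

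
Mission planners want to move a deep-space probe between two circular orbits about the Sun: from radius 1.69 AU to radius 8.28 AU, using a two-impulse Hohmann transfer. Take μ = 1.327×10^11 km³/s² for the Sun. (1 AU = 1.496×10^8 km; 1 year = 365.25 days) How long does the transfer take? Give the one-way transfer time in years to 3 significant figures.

t = 5.57 years

In km: r₁ = 1.69 × 1.496×10^8 = 2.52824×10^8 km; r₂ = 8.28 × 1.496×10^8 = 1.238688×10^9 km.
Transfer-ellipse semi-major axis a_t = (r₁ + r₂)/2 = (2.52824×10^8 + 1.238688×10^9)/2 = 7.45756×10^8 km.
Half the transfer-orbit period gives t = π√(a_t³/μ) = 1.7563×10^8 s.
Converting: 1.7563×10^8 s ÷ 3.15576×10^7 s/year (365.25 × 86400) = 5.57 years.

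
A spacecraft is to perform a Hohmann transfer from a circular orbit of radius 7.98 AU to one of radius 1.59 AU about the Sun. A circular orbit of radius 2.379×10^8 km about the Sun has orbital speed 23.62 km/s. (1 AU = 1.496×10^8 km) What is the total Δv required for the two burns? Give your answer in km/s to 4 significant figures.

Δv = 11.35 km/s

From the circular-orbit relation v² = μ/r at r = 2.379×10^8 km: μ = v²r = (23.62)² × 2.379×10^8 = 1.32725×10^11 km³/s².
In km: r₁ = 7.98 × 1.496×10^8 = 1.193808×10^9 km; r₂ = 1.59 × 1.496×10^8 = 2.37864×10^8 km.
The Hohmann ellipse has a_t = (r₁ + r₂)/2 = 7.15836×10^8 km.
At r₁ the circular-orbit speed is v₁ = √(μ/r₁) = 10.544 km/s.
On the transfer ellipse at r₁, vis-viva equation gives v_a = √[μ(2/r₁ − 1/a_t)] = 6.0781 km/s.
First burn Δv₁ = |v_a − v₁| = 4.466 km/s.
Circular speed at r₂: v₂ = √(μ/r₂) = 23.622 km/s.
Transfer-orbit speed at r₂: v_p = √[μ(2/r₂ − 1/a_t)] = 30.505 km/s.
Second burn Δv₂ = |v₂ − v_p| = 6.883 km/s.
Total Δv = Δv₁ + Δv₂ = 11.35 km/s.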